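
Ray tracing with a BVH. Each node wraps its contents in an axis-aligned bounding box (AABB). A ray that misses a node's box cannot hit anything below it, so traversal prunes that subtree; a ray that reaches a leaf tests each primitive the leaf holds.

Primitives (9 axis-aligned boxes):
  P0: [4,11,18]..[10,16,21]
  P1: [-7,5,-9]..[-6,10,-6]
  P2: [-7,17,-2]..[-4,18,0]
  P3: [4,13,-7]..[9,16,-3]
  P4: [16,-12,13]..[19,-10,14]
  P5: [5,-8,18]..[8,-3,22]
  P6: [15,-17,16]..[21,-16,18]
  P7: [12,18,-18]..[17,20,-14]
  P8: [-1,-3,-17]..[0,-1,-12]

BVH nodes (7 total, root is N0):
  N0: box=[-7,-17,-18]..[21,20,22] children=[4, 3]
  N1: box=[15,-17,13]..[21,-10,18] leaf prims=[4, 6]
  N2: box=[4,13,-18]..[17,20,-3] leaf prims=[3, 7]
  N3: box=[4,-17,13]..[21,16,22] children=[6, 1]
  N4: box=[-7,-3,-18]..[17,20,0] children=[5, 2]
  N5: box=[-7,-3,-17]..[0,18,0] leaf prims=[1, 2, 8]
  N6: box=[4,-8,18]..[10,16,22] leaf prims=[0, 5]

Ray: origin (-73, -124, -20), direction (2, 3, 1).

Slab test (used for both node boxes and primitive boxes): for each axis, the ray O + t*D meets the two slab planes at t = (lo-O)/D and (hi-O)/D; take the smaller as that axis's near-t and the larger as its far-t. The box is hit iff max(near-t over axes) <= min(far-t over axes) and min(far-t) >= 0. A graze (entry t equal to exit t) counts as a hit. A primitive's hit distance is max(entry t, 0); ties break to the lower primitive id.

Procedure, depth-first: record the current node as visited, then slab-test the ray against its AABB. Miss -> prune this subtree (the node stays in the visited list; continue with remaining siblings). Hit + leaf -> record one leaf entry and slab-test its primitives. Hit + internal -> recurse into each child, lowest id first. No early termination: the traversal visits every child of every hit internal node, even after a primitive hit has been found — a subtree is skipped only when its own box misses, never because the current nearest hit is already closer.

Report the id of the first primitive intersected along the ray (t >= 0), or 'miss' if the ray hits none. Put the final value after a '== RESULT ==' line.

Traverse from the root:
N0 x:[33,47] y:[107/3,48] z:[2,42] -> hit [107/3,42], descend [3, 4]
  N3 x:[77/2,47] y:[107/3,140/3] z:[33,42] -> hit [77/2,42], descend [1, 6]
    N1 x:[44,47] y:[107/3,38] z:[33,38] -> miss, prune
    N6 x:[77/2,83/2] y:[116/3,140/3] z:[38,42] -> hit [116/3,83/2] leaf, test {P0(miss), P5@t=39}
  N4 x:[33,45] y:[121/3,48] z:[2,20] -> miss, prune

Summary -> nodes [0, 3, 1, 6, 4]; box-tests=5; leaf-entries=1; first=P5

== RESULT ==
5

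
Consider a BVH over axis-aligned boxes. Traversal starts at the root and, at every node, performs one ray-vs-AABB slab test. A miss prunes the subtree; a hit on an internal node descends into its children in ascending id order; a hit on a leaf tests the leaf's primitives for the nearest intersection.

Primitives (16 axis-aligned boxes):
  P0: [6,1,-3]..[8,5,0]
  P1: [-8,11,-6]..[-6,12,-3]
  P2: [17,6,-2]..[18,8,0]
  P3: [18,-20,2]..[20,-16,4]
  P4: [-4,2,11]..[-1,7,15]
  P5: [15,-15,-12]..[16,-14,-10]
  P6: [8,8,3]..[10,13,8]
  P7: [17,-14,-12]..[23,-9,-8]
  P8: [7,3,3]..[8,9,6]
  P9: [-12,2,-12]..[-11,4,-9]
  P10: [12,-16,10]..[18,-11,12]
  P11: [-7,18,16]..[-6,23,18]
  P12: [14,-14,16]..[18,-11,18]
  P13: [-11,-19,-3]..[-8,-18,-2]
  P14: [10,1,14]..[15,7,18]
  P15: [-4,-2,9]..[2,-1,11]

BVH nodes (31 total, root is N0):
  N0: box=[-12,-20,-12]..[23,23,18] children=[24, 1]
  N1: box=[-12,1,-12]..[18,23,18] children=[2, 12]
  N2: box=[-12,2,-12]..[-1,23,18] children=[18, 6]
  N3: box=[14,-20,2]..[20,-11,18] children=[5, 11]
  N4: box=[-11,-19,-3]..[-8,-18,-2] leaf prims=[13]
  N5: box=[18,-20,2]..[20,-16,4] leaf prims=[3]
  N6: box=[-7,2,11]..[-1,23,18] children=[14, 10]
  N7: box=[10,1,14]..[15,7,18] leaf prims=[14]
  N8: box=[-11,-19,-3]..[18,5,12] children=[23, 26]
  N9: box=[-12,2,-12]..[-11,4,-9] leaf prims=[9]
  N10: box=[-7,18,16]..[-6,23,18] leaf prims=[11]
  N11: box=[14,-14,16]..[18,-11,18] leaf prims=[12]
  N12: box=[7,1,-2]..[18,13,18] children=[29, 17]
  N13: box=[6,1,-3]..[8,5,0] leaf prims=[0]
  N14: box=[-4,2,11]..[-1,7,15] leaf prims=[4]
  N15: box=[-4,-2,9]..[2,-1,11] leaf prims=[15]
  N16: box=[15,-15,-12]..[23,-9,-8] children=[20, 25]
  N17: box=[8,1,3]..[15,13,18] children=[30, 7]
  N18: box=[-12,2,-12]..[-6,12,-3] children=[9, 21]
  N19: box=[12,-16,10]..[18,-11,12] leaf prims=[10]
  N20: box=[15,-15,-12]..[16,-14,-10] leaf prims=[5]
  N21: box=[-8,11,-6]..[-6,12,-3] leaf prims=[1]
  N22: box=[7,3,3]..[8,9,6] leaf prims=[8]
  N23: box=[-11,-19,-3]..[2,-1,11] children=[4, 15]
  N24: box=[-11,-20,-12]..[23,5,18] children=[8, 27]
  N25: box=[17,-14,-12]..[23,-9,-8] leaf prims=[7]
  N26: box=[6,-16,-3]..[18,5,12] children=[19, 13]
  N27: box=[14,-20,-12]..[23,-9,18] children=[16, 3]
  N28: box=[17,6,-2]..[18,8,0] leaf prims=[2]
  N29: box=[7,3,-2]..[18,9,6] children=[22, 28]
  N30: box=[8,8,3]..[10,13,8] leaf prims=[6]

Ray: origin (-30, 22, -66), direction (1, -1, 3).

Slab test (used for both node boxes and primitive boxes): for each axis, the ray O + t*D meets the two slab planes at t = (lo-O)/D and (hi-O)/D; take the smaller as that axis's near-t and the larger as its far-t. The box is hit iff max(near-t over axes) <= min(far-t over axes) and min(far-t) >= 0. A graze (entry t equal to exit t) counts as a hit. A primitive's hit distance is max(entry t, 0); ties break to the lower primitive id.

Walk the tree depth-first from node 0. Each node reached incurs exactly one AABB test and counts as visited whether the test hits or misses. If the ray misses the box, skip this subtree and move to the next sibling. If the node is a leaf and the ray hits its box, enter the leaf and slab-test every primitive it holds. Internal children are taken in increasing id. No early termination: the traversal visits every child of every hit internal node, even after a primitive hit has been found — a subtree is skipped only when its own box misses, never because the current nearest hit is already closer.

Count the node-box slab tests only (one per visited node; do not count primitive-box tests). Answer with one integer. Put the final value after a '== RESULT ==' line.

Trace the traversal:
N0 x:[18,53] y:[-1,42] z:[18,28] -> hit [18,28], descend [1, 24]
  N1 x:[18,48] y:[-1,21] z:[18,28] -> hit [18,21], descend [2, 12]
    N2 x:[18,29] y:[-1,20] z:[18,28] -> hit [18,20], descend [6, 18]
      N6 x:[23,29] y:[-1,20] z:[77/3,28] -> miss, prune
      N18 x:[18,24] y:[10,20] z:[18,21] -> hit [18,20], descend [9, 21]
        N9 x:[18,19] y:[18,20] z:[18,19] -> hit [18,19] leaf, test {P9@t=18}
        N21 x:[22,24] y:[10,11] z:[20,21] -> miss, prune
    N12 x:[37,48] y:[9,21] z:[64/3,28] -> miss, prune
  N24 x:[19,53] y:[17,42] z:[18,28] -> hit [19,28], descend [8, 27]
    N8 x:[19,48] y:[17,41] z:[21,26] -> hit [21,26], descend [23, 26]
      N23 x:[19,32] y:[23,41] z:[21,77/3] -> hit [23,77/3], descend [4, 15]
        N4 x:[19,22] y:[40,41] z:[21,64/3] -> miss, prune
        N15 x:[26,32] y:[23,24] z:[25,77/3] -> miss, prune
      N26 x:[36,48] y:[17,38] z:[21,26] -> miss, prune
    N27 x:[44,53] y:[31,42] z:[18,28] -> miss, prune

15 AABB tests over nodes [0, 1, 2, 6, 18, 9, 21, 12, 24, 8, 23, 4, 15, 26, 27]; 1 leaf entered; closest P9.

== RESULT ==
15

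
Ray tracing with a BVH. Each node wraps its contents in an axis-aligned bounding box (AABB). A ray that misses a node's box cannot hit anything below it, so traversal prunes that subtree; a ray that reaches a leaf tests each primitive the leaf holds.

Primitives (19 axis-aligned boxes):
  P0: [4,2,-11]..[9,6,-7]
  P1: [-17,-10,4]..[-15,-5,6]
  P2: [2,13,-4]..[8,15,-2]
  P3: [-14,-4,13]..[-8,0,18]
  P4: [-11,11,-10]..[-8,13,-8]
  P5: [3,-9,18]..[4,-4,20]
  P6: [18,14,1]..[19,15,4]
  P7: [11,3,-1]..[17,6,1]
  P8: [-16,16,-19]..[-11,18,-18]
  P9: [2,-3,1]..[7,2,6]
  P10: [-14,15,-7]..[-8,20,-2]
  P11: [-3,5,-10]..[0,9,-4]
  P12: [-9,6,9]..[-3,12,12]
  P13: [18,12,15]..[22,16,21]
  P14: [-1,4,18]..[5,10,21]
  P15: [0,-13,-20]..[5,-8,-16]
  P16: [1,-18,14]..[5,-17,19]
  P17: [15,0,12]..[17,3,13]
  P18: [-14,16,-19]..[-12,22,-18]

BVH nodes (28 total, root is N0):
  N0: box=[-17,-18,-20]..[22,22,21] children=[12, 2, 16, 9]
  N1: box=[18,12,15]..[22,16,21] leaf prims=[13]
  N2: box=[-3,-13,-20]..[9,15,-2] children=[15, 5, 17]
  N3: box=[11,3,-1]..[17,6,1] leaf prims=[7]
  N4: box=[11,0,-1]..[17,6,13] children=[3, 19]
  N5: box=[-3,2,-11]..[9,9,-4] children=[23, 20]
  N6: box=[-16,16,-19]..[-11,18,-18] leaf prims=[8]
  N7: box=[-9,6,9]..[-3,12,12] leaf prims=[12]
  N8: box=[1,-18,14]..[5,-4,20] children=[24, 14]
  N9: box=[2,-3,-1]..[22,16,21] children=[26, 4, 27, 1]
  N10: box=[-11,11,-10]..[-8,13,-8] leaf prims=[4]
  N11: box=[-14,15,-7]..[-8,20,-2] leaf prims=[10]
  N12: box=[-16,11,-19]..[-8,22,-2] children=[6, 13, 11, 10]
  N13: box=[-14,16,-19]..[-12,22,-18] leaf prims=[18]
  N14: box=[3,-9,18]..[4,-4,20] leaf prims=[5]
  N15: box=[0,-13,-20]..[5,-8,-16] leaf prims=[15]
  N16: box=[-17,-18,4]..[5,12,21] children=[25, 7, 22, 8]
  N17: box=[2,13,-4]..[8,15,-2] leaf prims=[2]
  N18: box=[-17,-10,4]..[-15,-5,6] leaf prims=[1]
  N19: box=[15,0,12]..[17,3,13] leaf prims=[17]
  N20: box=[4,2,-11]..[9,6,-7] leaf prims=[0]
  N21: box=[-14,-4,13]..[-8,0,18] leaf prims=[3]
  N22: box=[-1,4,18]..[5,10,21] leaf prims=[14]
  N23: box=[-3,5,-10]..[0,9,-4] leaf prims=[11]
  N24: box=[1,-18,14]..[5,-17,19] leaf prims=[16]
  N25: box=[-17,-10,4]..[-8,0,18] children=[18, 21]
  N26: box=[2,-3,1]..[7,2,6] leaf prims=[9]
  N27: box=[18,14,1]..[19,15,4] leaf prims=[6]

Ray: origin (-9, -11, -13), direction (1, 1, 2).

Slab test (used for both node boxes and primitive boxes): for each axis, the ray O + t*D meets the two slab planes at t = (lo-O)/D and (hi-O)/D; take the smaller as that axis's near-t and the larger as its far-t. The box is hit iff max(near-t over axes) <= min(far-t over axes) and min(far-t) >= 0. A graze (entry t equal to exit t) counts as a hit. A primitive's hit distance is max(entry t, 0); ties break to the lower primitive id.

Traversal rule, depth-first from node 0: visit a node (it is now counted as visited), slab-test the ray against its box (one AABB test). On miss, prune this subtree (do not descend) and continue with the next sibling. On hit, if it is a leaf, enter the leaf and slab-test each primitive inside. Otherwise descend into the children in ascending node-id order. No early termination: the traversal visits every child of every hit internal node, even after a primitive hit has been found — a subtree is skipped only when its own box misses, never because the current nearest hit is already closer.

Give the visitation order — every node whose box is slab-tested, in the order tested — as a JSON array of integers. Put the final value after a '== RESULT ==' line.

Trace the traversal:
N0 x:[-8,31] y:[-7,33] z:[-7/2,17] -> hit [-7/2,17], descend [2, 9, 12, 16]
  N2 x:[6,18] y:[-2,26] z:[-7/2,11/2] -> miss, prune
  N9 x:[11,31] y:[8,27] z:[6,17] -> hit [11,17], descend [1, 4, 26, 27]
    N1 x:[27,31] y:[23,27] z:[14,17] -> miss, prune
    N4 x:[20,26] y:[11,17] z:[6,13] -> miss, prune
    N26 x:[11,16] y:[8,13] z:[7,19/2] -> miss, prune
    N27 x:[27,28] y:[25,26] z:[7,17/2] -> miss, prune
  N12 x:[-7,1] y:[22,33] z:[-3,11/2] -> miss, prune
  N16 x:[-8,14] y:[-7,23] z:[17/2,17] -> hit [17/2,14], descend [7, 8, 22, 25]
    N7 x:[0,6] y:[17,23] z:[11,25/2] -> miss, prune
    N8 x:[10,14] y:[-7,7] z:[27/2,33/2] -> miss, prune
    N22 x:[8,14] y:[15,21] z:[31/2,17] -> miss, prune
    N25 x:[-8,1] y:[1,11] z:[17/2,31/2] -> miss, prune

Summary -> nodes [0, 2, 9, 1, 4, 26, 27, 12, 16, 7, 8, 22, 25]; box-tests=13; leaf-entries=0; first=miss

== RESULT ==
[0, 2, 9, 1, 4, 26, 27, 12, 16, 7, 8, 22, 25]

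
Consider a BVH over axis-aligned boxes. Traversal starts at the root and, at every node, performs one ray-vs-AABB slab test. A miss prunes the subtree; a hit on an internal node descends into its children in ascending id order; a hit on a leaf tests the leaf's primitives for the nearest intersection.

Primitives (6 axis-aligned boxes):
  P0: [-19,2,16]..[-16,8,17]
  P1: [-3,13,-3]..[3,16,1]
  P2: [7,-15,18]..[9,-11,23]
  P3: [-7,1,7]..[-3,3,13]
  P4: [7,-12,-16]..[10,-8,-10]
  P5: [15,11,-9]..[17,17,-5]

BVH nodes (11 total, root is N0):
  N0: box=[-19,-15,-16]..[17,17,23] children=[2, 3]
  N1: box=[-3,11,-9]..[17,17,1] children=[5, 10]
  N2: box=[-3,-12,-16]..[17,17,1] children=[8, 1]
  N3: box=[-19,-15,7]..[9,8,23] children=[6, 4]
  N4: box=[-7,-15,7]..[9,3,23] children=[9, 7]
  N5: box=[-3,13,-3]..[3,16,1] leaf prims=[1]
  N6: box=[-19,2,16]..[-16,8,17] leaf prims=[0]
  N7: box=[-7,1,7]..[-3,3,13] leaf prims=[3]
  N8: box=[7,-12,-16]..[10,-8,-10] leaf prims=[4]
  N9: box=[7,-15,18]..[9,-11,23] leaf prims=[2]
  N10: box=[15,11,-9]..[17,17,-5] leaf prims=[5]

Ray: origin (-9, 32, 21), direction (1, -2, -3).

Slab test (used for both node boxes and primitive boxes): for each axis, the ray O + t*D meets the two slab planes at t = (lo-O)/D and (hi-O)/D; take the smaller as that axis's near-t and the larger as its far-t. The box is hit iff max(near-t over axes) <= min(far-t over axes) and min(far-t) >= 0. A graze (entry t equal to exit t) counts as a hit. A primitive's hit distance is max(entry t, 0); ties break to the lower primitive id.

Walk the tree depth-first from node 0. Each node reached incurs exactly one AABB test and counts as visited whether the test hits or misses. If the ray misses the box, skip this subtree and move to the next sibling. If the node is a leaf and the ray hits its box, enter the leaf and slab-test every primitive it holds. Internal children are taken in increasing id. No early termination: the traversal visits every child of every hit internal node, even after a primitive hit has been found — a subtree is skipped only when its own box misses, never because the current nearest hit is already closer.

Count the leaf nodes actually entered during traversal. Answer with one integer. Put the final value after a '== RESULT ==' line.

Trace the traversal:
N0 x:[-10,26] y:[15/2,47/2] z:[-2/3,37/3] -> hit [15/2,37/3], descend [2, 3]
  N2 x:[6,26] y:[15/2,22] z:[20/3,37/3] -> hit [15/2,37/3], descend [1, 8]
    N1 x:[6,26] y:[15/2,21/2] z:[20/3,10] -> hit [15/2,10], descend [5, 10]
      N5 x:[6,12] y:[8,19/2] z:[20/3,8] -> hit [8,8] leaf, test {P1@t=8}
      N10 x:[24,26] y:[15/2,21/2] z:[26/3,10] -> miss, prune
    N8 x:[16,19] y:[20,22] z:[31/3,37/3] -> miss, prune
  N3 x:[-10,18] y:[12,47/2] z:[-2/3,14/3] -> miss, prune

Visited [0, 2, 1, 5, 10, 8, 3]. Tests: 7 box, 1 leaf. Nearest: P1.

== RESULT ==
1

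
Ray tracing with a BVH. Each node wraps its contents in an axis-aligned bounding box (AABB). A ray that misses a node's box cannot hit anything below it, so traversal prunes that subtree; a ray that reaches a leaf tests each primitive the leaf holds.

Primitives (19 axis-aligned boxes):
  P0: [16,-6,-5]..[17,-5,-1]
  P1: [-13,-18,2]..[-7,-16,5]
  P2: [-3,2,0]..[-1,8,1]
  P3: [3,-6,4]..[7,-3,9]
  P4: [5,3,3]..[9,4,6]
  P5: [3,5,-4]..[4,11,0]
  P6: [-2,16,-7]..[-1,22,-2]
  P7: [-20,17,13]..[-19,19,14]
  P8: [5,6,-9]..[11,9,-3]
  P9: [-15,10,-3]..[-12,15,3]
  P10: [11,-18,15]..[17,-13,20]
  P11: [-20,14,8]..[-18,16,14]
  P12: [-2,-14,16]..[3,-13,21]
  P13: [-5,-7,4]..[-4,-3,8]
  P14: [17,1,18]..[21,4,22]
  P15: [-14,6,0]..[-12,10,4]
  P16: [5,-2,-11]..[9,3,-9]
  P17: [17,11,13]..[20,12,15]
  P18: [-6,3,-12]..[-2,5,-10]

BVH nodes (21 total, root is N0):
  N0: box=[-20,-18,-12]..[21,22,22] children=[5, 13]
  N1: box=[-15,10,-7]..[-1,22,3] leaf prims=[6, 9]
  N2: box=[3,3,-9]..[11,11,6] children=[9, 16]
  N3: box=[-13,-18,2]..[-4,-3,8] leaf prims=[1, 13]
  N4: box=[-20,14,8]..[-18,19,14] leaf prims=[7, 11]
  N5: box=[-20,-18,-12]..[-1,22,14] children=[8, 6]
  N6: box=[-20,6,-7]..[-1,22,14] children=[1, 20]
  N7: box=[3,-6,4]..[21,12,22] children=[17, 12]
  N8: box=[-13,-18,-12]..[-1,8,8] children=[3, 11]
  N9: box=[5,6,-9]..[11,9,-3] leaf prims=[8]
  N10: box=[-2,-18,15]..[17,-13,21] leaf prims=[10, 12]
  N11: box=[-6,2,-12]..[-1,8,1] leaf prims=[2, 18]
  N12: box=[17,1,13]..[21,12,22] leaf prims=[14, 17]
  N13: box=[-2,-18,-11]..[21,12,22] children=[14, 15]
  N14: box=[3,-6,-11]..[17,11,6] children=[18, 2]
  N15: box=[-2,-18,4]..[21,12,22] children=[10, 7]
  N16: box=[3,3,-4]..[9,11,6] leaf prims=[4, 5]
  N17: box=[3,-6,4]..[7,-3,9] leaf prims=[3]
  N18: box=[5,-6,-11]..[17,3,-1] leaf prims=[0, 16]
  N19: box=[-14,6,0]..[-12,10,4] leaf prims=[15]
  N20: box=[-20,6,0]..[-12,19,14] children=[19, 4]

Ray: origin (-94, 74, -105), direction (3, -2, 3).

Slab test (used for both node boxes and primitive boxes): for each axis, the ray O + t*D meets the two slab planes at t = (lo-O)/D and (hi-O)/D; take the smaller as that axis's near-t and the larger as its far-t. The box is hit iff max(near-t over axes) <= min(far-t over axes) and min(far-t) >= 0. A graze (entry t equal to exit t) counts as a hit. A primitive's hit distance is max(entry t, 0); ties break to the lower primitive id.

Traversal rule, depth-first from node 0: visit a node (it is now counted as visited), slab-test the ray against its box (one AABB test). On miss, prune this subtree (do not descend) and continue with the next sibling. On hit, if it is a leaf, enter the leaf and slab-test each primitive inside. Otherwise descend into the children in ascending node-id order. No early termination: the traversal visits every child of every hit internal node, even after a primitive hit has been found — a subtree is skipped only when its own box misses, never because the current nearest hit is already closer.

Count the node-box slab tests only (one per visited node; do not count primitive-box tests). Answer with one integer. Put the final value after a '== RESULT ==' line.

Traverse from the root:
N0 x:[74/3,115/3] y:[26,46] z:[31,127/3] -> hit [31,115/3], descend [5, 13]
  N5 x:[74/3,31] y:[26,46] z:[31,119/3] -> hit [31,31], descend [6, 8]
    N6 x:[74/3,31] y:[26,34] z:[98/3,119/3] -> miss, prune
    N8 x:[27,31] y:[33,46] z:[31,113/3] -> miss, prune
  N13 x:[92/3,115/3] y:[31,46] z:[94/3,127/3] -> hit [94/3,115/3], descend [14, 15]
    N14 x:[97/3,37] y:[63/2,40] z:[94/3,37] -> hit [97/3,37], descend [2, 18]
      N2 x:[97/3,35] y:[63/2,71/2] z:[32,37] -> hit [97/3,35], descend [9, 16]
        N9 x:[33,35] y:[65/2,34] z:[32,34] -> hit [33,34] leaf, test {P8@t=33}
        N16 x:[97/3,103/3] y:[63/2,71/2] z:[101/3,37] -> hit [101/3,103/3] leaf, test {P4(miss), P5(miss)}
      N18 x:[33,37] y:[71/2,40] z:[94/3,104/3] -> miss, prune
    N15 x:[92/3,115/3] y:[31,46] z:[109/3,127/3] -> hit [109/3,115/3], descend [7, 10]
      N7 x:[97/3,115/3] y:[31,40] z:[109/3,127/3] -> hit [109/3,115/3], descend [12, 17]
        N12 x:[37,115/3] y:[31,73/2] z:[118/3,127/3] -> miss, prune
        N17 x:[97/3,101/3] y:[77/2,40] z:[109/3,38] -> miss, prune
      N10 x:[92/3,37] y:[87/2,46] z:[40,42] -> miss, prune

Visited [0, 5, 6, 8, 13, 14, 2, 9, 16, 18, 15, 7, 12, 17, 10]. Tests: 15 box, 2 leaf. Nearest: P8.

== RESULT ==
15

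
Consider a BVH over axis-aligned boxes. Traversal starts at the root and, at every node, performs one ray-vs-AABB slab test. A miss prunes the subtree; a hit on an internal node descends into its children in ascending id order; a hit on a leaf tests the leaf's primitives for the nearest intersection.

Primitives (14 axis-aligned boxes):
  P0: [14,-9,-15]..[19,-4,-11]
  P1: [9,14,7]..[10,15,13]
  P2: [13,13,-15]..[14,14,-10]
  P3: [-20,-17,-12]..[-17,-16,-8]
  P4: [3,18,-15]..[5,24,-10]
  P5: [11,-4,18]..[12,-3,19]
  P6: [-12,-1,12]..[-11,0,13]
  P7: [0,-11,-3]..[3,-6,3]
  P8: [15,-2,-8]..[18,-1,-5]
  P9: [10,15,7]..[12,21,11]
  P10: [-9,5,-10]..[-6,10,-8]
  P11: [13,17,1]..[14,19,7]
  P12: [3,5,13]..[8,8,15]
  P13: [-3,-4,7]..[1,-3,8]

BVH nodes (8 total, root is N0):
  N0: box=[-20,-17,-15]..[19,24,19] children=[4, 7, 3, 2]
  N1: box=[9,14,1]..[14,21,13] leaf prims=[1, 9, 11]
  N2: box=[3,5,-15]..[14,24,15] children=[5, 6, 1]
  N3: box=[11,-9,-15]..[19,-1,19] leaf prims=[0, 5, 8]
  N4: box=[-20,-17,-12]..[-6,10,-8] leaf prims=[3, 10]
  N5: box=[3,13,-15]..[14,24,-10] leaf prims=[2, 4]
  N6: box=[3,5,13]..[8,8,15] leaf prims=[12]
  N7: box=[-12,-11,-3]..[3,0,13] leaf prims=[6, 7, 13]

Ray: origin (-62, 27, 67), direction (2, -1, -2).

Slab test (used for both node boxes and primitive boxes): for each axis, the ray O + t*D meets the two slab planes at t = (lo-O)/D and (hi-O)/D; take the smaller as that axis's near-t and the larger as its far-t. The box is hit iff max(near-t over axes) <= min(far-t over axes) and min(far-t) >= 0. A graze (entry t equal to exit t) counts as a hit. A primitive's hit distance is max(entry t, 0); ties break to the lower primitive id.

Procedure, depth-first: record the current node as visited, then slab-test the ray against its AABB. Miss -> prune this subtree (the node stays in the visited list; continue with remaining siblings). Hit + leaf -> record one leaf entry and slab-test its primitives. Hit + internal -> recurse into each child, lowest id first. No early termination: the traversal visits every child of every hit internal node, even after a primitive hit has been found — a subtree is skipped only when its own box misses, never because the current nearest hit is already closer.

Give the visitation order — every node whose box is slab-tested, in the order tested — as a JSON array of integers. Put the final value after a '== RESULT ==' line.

Traverse from the root:
N0 x:[21,81/2] y:[3,44] z:[24,41] -> hit [24,81/2], descend [2, 3, 4, 7]
  N2 x:[65/2,38] y:[3,22] z:[26,41] -> miss, prune
  N3 x:[73/2,81/2] y:[28,36] z:[24,41] -> miss, prune
  N4 x:[21,28] y:[17,44] z:[75/2,79/2] -> miss, prune
  N7 x:[25,65/2] y:[27,38] z:[27,35] -> hit [27,65/2] leaf, test {P6(miss), P7(miss), P13@t=30}

Visited [0, 2, 3, 4, 7]. Tests: 5 box, 1 leaf. Nearest: P13.

== RESULT ==
[0, 2, 3, 4, 7]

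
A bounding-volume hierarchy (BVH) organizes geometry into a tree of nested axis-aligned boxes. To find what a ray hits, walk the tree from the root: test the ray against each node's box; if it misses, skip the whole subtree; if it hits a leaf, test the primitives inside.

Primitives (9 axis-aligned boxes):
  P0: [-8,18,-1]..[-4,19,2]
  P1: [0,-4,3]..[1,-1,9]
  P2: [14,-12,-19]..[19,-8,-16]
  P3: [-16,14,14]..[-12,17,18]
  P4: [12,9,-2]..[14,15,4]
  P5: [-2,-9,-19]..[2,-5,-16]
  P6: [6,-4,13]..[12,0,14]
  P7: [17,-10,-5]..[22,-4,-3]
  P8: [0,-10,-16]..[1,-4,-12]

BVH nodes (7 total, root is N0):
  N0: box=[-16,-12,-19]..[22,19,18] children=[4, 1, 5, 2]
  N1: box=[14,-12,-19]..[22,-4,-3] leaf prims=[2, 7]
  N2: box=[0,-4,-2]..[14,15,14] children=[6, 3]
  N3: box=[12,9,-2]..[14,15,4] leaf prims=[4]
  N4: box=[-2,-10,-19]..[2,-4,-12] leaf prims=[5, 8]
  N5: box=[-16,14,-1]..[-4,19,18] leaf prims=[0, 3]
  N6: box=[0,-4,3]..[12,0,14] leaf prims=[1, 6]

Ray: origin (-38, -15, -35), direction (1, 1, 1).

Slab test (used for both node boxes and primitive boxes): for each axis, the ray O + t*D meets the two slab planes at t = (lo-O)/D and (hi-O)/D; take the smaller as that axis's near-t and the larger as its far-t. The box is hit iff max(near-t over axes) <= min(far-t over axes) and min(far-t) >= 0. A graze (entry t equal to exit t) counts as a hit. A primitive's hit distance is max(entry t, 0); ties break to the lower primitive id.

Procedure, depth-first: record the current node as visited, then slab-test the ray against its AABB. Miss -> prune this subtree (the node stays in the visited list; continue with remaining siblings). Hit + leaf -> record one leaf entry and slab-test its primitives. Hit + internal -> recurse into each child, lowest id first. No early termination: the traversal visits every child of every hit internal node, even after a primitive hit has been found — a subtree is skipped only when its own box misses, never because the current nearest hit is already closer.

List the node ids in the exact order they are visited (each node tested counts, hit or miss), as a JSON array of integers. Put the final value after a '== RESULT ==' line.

Walk:
N0 x:[22,60] y:[3,34] z:[16,53] -> hit [22,34], descend [1, 2, 4, 5]
  N1 x:[52,60] y:[3,11] z:[16,32] -> miss, prune
  N2 x:[38,52] y:[11,30] z:[33,49] -> miss, prune
  N4 x:[36,40] y:[5,11] z:[16,23] -> miss, prune
  N5 x:[22,34] y:[29,34] z:[34,53] -> hit [34,34] leaf, test {P0@t=34, P3(miss)}

Summary -> nodes [0, 1, 2, 4, 5]; box-tests=5; leaf-entries=1; first=P0

== RESULT ==
[0, 1, 2, 4, 5]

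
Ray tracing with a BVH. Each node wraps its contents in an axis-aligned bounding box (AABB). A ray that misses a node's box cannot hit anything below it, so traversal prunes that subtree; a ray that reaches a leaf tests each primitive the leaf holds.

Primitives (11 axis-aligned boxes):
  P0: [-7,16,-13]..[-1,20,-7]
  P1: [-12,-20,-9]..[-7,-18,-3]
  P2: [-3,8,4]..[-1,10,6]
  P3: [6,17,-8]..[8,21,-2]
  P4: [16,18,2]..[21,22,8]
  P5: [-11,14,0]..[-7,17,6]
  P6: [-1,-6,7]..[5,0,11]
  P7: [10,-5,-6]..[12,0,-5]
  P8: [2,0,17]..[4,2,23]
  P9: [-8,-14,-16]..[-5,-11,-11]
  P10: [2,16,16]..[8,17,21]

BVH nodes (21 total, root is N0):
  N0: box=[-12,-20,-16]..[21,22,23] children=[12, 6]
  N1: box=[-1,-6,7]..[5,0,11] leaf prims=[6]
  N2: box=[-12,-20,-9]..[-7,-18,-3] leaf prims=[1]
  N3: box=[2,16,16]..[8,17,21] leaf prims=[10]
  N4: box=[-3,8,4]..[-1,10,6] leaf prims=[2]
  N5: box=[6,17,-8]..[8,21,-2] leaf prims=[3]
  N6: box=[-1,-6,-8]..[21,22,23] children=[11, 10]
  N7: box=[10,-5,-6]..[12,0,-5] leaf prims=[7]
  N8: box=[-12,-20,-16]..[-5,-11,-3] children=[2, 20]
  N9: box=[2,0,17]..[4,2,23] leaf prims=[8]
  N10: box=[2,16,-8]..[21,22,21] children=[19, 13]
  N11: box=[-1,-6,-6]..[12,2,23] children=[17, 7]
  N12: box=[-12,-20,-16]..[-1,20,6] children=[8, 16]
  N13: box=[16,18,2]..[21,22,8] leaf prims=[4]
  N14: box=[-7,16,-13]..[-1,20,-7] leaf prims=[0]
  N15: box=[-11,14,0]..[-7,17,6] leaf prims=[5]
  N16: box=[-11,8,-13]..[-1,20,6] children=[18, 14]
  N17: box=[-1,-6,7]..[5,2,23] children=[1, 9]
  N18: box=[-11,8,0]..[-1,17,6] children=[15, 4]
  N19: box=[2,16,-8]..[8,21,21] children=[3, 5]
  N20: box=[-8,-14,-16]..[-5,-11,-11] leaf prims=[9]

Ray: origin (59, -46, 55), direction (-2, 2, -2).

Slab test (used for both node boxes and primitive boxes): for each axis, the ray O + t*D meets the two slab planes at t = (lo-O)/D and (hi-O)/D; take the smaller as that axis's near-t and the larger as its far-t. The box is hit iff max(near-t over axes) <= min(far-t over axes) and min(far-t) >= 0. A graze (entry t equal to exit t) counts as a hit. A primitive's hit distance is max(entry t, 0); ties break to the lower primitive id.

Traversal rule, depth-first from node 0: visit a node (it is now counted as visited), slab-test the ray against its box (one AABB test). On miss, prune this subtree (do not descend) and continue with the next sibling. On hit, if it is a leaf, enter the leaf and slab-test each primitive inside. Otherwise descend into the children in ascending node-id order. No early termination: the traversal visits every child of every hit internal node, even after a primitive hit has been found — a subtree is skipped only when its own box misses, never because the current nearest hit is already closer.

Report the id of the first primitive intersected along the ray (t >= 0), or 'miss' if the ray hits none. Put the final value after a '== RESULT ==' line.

Trace the traversal:
N0 x:[19,71/2] y:[13,34] z:[16,71/2] -> hit [19,34], descend [6, 12]
  N6 x:[19,30] y:[20,34] z:[16,63/2] -> hit [20,30], descend [10, 11]
    N10 x:[19,57/2] y:[31,34] z:[17,63/2] -> miss, prune
    N11 x:[47/2,30] y:[20,24] z:[16,61/2] -> hit [47/2,24], descend [7, 17]
      N7 x:[47/2,49/2] y:[41/2,23] z:[30,61/2] -> miss, prune
      N17 x:[27,30] y:[20,24] z:[16,24] -> miss, prune
  N12 x:[30,71/2] y:[13,33] z:[49/2,71/2] -> hit [30,33], descend [8, 16]
    N8 x:[32,71/2] y:[13,35/2] z:[29,71/2] -> miss, prune
    N16 x:[30,35] y:[27,33] z:[49/2,34] -> hit [30,33], descend [14, 18]
      N14 x:[30,33] y:[31,33] z:[31,34] -> hit [31,33] leaf, test {P0@t=31}
      N18 x:[30,35] y:[27,63/2] z:[49/2,55/2] -> miss, prune

order=[0, 6, 10, 11, 7, 17, 12, 8, 16, 14, 18]  |boxes|=11  |leaves|=1  hit=P0

== RESULT ==
0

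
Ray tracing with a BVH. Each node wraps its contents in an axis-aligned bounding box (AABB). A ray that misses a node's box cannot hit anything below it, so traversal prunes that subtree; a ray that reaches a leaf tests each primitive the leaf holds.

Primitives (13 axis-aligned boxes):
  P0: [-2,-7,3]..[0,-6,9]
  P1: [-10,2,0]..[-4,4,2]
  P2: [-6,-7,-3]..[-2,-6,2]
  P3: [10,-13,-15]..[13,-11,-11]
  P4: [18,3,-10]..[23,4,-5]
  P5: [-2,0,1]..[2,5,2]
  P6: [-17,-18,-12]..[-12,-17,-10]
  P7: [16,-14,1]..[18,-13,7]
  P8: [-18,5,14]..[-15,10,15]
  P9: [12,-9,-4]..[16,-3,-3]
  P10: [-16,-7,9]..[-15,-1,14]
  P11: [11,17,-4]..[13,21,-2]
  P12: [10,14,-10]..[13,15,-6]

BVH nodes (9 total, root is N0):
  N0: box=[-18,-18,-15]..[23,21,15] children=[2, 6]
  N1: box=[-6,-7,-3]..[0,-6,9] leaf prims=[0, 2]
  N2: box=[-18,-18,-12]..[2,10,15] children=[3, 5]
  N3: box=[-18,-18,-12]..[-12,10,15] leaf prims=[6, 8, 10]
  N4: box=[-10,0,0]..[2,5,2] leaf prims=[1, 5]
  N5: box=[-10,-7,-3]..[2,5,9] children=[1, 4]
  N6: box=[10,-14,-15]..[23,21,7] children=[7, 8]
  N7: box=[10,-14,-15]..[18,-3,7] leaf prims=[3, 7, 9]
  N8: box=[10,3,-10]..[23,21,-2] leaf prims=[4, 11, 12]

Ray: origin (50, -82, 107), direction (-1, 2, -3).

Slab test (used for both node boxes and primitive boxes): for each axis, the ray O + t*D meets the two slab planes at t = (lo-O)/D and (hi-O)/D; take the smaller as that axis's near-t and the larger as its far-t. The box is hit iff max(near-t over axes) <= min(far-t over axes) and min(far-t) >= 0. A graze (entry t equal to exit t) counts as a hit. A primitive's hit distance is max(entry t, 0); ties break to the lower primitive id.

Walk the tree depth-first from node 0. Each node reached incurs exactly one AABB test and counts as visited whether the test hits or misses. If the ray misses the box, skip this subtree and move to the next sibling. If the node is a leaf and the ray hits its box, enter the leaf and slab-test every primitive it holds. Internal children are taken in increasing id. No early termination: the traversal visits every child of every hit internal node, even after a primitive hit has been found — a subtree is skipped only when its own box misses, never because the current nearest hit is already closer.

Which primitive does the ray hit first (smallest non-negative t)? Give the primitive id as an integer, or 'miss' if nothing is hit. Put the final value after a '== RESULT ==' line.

Traverse from the root:
N0 x:[27,68] y:[32,103/2] z:[92/3,122/3] -> hit [32,122/3], descend [2, 6]
  N2 x:[48,68] y:[32,46] z:[92/3,119/3] -> miss, prune
  N6 x:[27,40] y:[34,103/2] z:[100/3,122/3] -> hit [34,40], descend [7, 8]
    N7 x:[32,40] y:[34,79/2] z:[100/3,122/3] -> hit [34,79/2] leaf, test {P3(miss), P7@t=34, P9@t=110/3}
    N8 x:[27,40] y:[85/2,103/2] z:[109/3,39] -> miss, prune

5 AABB tests over nodes [0, 2, 6, 7, 8]; 1 leaf entered; closest P7.

== RESULT ==
7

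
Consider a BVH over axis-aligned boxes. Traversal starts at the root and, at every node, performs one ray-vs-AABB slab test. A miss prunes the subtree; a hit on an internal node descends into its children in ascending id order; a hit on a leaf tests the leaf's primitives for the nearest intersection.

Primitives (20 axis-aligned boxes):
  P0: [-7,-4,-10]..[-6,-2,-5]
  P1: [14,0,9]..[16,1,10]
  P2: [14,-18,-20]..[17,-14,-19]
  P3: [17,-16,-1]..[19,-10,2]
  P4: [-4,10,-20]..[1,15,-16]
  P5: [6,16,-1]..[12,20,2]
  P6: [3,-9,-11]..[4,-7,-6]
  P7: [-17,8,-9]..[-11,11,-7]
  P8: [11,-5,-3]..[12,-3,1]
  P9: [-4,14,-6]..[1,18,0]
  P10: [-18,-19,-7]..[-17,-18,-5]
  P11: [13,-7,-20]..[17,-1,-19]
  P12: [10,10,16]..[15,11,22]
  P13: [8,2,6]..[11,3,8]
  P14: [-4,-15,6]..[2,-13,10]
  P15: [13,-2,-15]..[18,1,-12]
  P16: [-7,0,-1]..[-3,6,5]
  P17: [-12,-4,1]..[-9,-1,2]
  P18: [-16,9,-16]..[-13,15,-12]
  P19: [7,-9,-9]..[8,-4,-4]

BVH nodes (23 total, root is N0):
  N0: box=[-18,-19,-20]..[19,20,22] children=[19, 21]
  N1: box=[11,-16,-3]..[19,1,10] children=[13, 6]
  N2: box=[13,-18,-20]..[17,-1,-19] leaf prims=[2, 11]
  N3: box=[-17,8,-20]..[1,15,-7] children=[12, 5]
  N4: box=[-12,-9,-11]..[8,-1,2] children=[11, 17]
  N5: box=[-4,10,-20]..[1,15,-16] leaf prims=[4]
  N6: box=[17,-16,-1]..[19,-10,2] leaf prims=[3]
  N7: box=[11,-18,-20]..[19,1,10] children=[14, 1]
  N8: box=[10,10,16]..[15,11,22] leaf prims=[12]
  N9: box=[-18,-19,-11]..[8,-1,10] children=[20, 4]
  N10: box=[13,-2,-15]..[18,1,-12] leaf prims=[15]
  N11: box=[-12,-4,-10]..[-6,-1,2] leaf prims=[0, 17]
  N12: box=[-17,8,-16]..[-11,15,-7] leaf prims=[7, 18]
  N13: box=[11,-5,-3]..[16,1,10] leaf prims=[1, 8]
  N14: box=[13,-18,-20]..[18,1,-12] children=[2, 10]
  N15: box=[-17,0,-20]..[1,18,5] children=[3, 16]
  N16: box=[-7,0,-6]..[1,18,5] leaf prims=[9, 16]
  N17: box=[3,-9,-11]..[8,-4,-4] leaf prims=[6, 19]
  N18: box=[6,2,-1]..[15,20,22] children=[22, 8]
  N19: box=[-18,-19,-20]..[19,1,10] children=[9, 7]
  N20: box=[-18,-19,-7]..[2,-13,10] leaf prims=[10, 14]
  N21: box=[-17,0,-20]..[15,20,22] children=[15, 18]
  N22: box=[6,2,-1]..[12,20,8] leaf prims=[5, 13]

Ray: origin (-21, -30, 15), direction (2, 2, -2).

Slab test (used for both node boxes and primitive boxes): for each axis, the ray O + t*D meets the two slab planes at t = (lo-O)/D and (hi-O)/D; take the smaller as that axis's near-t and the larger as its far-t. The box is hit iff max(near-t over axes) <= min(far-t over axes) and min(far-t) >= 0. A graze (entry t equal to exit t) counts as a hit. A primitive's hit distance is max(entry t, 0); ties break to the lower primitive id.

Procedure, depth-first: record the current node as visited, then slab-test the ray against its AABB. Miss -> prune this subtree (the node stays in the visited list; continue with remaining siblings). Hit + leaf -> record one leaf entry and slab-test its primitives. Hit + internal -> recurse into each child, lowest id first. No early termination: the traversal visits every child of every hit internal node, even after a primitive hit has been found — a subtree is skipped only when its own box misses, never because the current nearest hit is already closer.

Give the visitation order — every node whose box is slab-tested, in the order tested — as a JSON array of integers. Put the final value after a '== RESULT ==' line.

Walk:
N0 x:[3/2,20] y:[11/2,25] z:[-7/2,35/2] -> hit [11/2,35/2], descend [19, 21]
  N19 x:[3/2,20] y:[11/2,31/2] z:[5/2,35/2] -> hit [11/2,31/2], descend [7, 9]
    N7 x:[16,20] y:[6,31/2] z:[5/2,35/2] -> miss, prune
    N9 x:[3/2,29/2] y:[11/2,29/2] z:[5/2,13] -> hit [11/2,13], descend [4, 20]
      N4 x:[9/2,29/2] y:[21/2,29/2] z:[13/2,13] -> hit [21/2,13], descend [11, 17]
        N11 x:[9/2,15/2] y:[13,29/2] z:[13/2,25/2] -> miss, prune
        N17 x:[12,29/2] y:[21/2,13] z:[19/2,13] -> hit [12,13] leaf, test {P6(miss), P19(miss)}
      N20 x:[3/2,23/2] y:[11/2,17/2] z:[5/2,11] -> hit [11/2,17/2] leaf, test {P10(miss), P14(miss)}
  N21 x:[2,18] y:[15,25] z:[-7/2,35/2] -> hit [15,35/2], descend [15, 18]
    N15 x:[2,11] y:[15,24] z:[5,35/2] -> miss, prune
    N18 x:[27/2,18] y:[16,25] z:[-7/2,8] -> miss, prune

11 AABB tests over nodes [0, 19, 7, 9, 4, 11, 17, 20, 21, 15, 18]; 2 leaves entered; closest miss.

== RESULT ==
[0, 19, 7, 9, 4, 11, 17, 20, 21, 15, 18]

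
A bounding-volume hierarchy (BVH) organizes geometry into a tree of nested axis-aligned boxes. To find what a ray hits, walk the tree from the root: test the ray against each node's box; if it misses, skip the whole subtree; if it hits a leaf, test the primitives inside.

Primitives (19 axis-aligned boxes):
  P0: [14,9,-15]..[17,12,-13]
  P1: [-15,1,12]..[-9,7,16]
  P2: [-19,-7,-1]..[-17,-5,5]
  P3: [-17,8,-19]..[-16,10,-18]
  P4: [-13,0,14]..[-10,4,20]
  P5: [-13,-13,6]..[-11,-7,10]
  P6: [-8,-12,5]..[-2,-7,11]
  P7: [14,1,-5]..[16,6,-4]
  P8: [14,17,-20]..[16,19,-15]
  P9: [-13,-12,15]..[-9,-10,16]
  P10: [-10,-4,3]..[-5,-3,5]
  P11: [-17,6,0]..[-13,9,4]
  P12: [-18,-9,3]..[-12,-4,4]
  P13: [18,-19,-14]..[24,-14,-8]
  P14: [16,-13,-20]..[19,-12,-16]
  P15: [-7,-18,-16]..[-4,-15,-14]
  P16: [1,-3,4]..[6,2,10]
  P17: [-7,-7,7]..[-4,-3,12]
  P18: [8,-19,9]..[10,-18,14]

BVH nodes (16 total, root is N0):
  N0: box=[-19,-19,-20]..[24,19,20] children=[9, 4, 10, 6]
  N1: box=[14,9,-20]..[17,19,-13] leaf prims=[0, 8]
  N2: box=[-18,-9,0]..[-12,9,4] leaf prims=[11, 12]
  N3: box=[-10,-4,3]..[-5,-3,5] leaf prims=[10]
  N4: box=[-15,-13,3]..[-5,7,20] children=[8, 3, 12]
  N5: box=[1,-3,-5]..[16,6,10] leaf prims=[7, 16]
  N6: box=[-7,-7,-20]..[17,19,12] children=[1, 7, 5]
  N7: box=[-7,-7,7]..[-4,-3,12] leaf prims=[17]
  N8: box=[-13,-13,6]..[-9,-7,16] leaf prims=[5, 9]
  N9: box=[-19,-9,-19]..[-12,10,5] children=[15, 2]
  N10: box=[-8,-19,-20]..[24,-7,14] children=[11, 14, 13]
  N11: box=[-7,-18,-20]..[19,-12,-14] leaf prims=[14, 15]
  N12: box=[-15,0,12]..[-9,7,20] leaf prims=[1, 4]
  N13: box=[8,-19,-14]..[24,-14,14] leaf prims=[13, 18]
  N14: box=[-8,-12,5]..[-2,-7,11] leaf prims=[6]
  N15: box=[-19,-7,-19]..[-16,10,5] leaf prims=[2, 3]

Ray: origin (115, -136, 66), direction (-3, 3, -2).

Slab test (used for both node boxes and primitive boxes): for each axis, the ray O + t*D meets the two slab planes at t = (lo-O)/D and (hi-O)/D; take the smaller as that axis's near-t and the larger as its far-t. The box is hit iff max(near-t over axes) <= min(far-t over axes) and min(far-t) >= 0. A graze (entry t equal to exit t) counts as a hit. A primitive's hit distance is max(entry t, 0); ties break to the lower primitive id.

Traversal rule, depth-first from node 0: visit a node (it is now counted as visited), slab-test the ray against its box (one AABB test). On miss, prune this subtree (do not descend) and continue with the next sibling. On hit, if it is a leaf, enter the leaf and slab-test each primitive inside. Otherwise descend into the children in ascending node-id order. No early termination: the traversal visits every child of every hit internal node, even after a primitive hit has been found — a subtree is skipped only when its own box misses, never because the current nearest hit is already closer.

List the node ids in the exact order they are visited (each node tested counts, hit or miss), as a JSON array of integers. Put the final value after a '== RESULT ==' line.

Walk:
N0 x:[91/3,134/3] y:[39,155/3] z:[23,43] -> hit [39,43], descend [4, 6, 9, 10]
  N4 x:[40,130/3] y:[41,143/3] z:[23,63/2] -> miss, prune
  N6 x:[98/3,122/3] y:[43,155/3] z:[27,43] -> miss, prune
  N9 x:[127/3,134/3] y:[127/3,146/3] z:[61/2,85/2] -> hit [127/3,85/2], descend [2, 15]
    N2 x:[127/3,133/3] y:[127/3,145/3] z:[31,33] -> miss, prune
    N15 x:[131/3,134/3] y:[43,146/3] z:[61/2,85/2] -> miss, prune
  N10 x:[91/3,41] y:[39,43] z:[26,43] -> hit [39,41], descend [11, 13, 14]
    N11 x:[32,122/3] y:[118/3,124/3] z:[40,43] -> hit [40,122/3] leaf, test {P14(miss), P15@t=40}
    N13 x:[91/3,107/3] y:[39,122/3] z:[26,40] -> miss, prune
    N14 x:[39,41] y:[124/3,43] z:[55/2,61/2] -> miss, prune

order=[0, 4, 6, 9, 2, 15, 10, 11, 13, 14]  |boxes|=10  |leaves|=1  hit=P15

== RESULT ==
[0, 4, 6, 9, 2, 15, 10, 11, 13, 14]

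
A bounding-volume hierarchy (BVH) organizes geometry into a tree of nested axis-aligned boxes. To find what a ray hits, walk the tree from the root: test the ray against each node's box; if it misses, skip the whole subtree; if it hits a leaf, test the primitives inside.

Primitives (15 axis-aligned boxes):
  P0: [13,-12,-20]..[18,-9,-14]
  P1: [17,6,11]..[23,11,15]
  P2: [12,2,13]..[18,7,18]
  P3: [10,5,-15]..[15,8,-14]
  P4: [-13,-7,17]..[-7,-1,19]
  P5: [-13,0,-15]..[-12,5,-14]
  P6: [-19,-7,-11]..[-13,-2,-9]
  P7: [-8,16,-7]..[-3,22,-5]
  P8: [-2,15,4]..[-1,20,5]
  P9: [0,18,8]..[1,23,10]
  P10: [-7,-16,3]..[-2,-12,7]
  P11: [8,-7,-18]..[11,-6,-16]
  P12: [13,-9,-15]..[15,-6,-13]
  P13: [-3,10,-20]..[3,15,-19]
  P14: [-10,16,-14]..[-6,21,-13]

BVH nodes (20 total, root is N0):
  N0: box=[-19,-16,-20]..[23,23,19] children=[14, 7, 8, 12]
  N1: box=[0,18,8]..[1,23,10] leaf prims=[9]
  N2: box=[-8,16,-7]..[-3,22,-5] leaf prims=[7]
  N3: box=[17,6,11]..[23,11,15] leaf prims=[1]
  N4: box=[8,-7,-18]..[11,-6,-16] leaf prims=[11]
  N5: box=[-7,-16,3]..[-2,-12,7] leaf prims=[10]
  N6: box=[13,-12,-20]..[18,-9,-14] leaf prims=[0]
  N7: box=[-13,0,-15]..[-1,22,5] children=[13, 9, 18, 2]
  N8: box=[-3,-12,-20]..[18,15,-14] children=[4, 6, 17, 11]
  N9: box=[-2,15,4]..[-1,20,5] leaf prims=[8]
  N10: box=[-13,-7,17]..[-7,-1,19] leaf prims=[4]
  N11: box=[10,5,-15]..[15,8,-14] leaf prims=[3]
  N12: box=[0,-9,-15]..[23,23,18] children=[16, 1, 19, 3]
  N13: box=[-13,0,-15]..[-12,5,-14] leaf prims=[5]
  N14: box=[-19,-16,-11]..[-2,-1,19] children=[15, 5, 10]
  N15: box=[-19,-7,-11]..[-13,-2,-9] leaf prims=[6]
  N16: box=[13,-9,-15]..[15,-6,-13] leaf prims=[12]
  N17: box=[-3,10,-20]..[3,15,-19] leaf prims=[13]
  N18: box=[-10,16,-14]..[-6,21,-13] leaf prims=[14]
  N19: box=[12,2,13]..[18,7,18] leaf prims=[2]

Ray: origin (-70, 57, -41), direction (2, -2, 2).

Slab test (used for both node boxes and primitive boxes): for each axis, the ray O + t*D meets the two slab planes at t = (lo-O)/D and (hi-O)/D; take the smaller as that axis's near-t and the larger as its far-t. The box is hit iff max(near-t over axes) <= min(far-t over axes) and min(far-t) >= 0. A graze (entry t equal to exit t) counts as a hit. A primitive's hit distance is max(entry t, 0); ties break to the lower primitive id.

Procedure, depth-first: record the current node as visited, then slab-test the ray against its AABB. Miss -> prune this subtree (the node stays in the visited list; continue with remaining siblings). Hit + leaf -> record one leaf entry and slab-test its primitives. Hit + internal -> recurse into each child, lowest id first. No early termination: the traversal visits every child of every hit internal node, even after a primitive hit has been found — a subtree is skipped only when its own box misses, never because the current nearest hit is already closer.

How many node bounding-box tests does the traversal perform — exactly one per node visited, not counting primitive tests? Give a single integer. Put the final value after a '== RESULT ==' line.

Trace the traversal:
N0 x:[51/2,93/2] y:[17,73/2] z:[21/2,30] -> hit [51/2,30], descend [7, 8, 12, 14]
  N7 x:[57/2,69/2] y:[35/2,57/2] z:[13,23] -> miss, prune
  N8 x:[67/2,44] y:[21,69/2] z:[21/2,27/2] -> miss, prune
  N12 x:[35,93/2] y:[17,33] z:[13,59/2] -> miss, prune
  N14 x:[51/2,34] y:[29,73/2] z:[15,30] -> hit [29,30], descend [5, 10, 15]
    N5 x:[63/2,34] y:[69/2,73/2] z:[22,24] -> miss, prune
    N10 x:[57/2,63/2] y:[29,32] z:[29,30] -> hit [29,30] leaf, test {P4@t=29}
    N15 x:[51/2,57/2] y:[59/2,32] z:[15,16] -> miss, prune

Visited [0, 7, 8, 12, 14, 5, 10, 15]. Tests: 8 box, 1 leaf. Nearest: P4.

== RESULT ==
8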